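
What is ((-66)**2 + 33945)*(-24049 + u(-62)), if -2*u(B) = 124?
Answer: -923475411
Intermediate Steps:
u(B) = -62 (u(B) = -1/2*124 = -62)
((-66)**2 + 33945)*(-24049 + u(-62)) = ((-66)**2 + 33945)*(-24049 - 62) = (4356 + 33945)*(-24111) = 38301*(-24111) = -923475411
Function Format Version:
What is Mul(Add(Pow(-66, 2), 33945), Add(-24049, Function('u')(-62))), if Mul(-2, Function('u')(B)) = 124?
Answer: -923475411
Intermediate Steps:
Function('u')(B) = -62 (Function('u')(B) = Mul(Rational(-1, 2), 124) = -62)
Mul(Add(Pow(-66, 2), 33945), Add(-24049, Function('u')(-62))) = Mul(Add(Pow(-66, 2), 33945), Add(-24049, -62)) = Mul(Add(4356, 33945), -24111) = Mul(38301, -24111) = -923475411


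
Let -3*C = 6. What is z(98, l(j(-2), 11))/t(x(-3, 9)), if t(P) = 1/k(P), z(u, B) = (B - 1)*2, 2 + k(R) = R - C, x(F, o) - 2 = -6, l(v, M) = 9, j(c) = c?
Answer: -64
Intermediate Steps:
C = -2 (C = -1/3*6 = -2)
x(F, o) = -4 (x(F, o) = 2 - 6 = -4)
k(R) = R (k(R) = -2 + (R - 1*(-2)) = -2 + (R + 2) = -2 + (2 + R) = R)
z(u, B) = -2 + 2*B (z(u, B) = (-1 + B)*2 = -2 + 2*B)
t(P) = 1/P
z(98, l(j(-2), 11))/t(x(-3, 9)) = (-2 + 2*9)/(1/(-4)) = (-2 + 18)/(-1/4) = 16*(-4) = -64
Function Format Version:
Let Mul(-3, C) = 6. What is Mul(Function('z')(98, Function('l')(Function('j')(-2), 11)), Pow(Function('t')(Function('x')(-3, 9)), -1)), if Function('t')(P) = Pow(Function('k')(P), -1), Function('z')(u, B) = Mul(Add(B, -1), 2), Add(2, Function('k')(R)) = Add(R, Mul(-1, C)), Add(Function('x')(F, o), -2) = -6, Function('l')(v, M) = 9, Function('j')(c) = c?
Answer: -64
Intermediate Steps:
C = -2 (C = Mul(Rational(-1, 3), 6) = -2)
Function('x')(F, o) = -4 (Function('x')(F, o) = Add(2, -6) = -4)
Function('k')(R) = R (Function('k')(R) = Add(-2, Add(R, Mul(-1, -2))) = Add(-2, Add(R, 2)) = Add(-2, Add(2, R)) = R)
Function('z')(u, B) = Add(-2, Mul(2, B)) (Function('z')(u, B) = Mul(Add(-1, B), 2) = Add(-2, Mul(2, B)))
Function('t')(P) = Pow(P, -1)
Mul(Function('z')(98, Function('l')(Function('j')(-2), 11)), Pow(Function('t')(Function('x')(-3, 9)), -1)) = Mul(Add(-2, Mul(2, 9)), Pow(Pow(-4, -1), -1)) = Mul(Add(-2, 18), Pow(Rational(-1, 4), -1)) = Mul(16, -4) = -64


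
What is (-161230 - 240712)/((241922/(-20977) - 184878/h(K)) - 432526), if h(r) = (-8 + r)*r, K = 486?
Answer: 108817420832604/117100739223311 ≈ 0.92926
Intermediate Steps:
h(r) = r*(-8 + r)
(-161230 - 240712)/((241922/(-20977) - 184878/h(K)) - 432526) = (-161230 - 240712)/((241922/(-20977) - 184878*1/(486*(-8 + 486))) - 432526) = -401942/((241922*(-1/20977) - 184878/(486*478)) - 432526) = -401942/((-241922/20977 - 184878/232308) - 432526) = -401942/((-241922/20977 - 184878*1/232308) - 432526) = -401942/((-241922/20977 - 10271/12906) - 432526) = -401942/(-3337700099/270729162 - 432526) = -401942/(-117100739223311/270729162) = -401942*(-270729162/117100739223311) = 108817420832604/117100739223311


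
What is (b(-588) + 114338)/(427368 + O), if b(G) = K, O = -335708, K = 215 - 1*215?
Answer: 57169/45830 ≈ 1.2474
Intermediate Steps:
K = 0 (K = 215 - 215 = 0)
b(G) = 0
(b(-588) + 114338)/(427368 + O) = (0 + 114338)/(427368 - 335708) = 114338/91660 = 114338*(1/91660) = 57169/45830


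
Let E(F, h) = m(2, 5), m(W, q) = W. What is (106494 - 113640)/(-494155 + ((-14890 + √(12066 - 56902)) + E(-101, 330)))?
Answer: 3637621278/259124820685 + 14292*I*√11209/259124820685 ≈ 0.014038 + 5.8394e-6*I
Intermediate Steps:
E(F, h) = 2
(106494 - 113640)/(-494155 + ((-14890 + √(12066 - 56902)) + E(-101, 330))) = (106494 - 113640)/(-494155 + ((-14890 + √(12066 - 56902)) + 2)) = -7146/(-494155 + ((-14890 + √(-44836)) + 2)) = -7146/(-494155 + ((-14890 + 2*I*√11209) + 2)) = -7146/(-494155 + (-14888 + 2*I*√11209)) = -7146/(-509043 + 2*I*√11209)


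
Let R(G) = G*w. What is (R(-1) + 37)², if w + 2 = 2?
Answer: 1369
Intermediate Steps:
w = 0 (w = -2 + 2 = 0)
R(G) = 0 (R(G) = G*0 = 0)
(R(-1) + 37)² = (0 + 37)² = 37² = 1369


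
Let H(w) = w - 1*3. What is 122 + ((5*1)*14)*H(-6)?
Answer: -508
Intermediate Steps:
H(w) = -3 + w (H(w) = w - 3 = -3 + w)
122 + ((5*1)*14)*H(-6) = 122 + ((5*1)*14)*(-3 - 6) = 122 + (5*14)*(-9) = 122 + 70*(-9) = 122 - 630 = -508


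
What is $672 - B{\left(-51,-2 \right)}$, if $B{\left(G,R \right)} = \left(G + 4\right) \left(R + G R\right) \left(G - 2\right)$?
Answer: $-248428$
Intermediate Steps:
$B{\left(G,R \right)} = \left(-2 + G\right) \left(4 + G\right) \left(R + G R\right)$ ($B{\left(G,R \right)} = \left(4 + G\right) \left(R + G R\right) \left(-2 + G\right) = \left(-2 + G\right) \left(4 + G\right) \left(R + G R\right)$)
$672 - B{\left(-51,-2 \right)} = 672 - - 2 \left(-8 + \left(-51\right)^{3} - -306 + 3 \left(-51\right)^{2}\right) = 672 - - 2 \left(-8 - 132651 + 306 + 3 \cdot 2601\right) = 672 - - 2 \left(-8 - 132651 + 306 + 7803\right) = 672 - \left(-2\right) \left(-124550\right) = 672 - 249100 = -248428$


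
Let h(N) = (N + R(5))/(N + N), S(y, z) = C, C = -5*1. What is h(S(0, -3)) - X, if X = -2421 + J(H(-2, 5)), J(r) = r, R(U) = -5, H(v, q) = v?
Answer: 2424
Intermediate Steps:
C = -5
S(y, z) = -5
X = -2423 (X = -2421 - 2 = -2423)
h(N) = (-5 + N)/(2*N) (h(N) = (N - 5)/(N + N) = (-5 + N)/((2*N)) = (-5 + N)*(1/(2*N)) = (-5 + N)/(2*N))
h(S(0, -3)) - X = (1/2)*(-5 - 5)/(-5) - 1*(-2423) = (1/2)*(-1/5)*(-10) + 2423 = 1 + 2423 = 2424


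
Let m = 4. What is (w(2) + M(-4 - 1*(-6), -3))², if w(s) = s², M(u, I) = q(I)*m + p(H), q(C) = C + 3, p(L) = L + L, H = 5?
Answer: 196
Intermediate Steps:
p(L) = 2*L
q(C) = 3 + C
M(u, I) = 22 + 4*I (M(u, I) = (3 + I)*4 + 2*5 = (12 + 4*I) + 10 = 22 + 4*I)
(w(2) + M(-4 - 1*(-6), -3))² = (2² + (22 + 4*(-3)))² = (4 + (22 - 12))² = (4 + 10)² = 14² = 196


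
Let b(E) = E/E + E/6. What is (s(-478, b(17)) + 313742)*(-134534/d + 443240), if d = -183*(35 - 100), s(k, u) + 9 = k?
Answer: 330308932120166/2379 ≈ 1.3884e+11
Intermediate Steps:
b(E) = 1 + E/6 (b(E) = 1 + E*(⅙) = 1 + E/6)
s(k, u) = -9 + k
d = 11895 (d = -183*(-65) = 11895)
(s(-478, b(17)) + 313742)*(-134534/d + 443240) = ((-9 - 478) + 313742)*(-134534/11895 + 443240) = (-487 + 313742)*(-134534*1/11895 + 443240) = 313255*(-134534/11895 + 443240) = 313255*(5272205266/11895) = 330308932120166/2379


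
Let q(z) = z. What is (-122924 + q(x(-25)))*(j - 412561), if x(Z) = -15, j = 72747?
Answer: 41776393346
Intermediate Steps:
(-122924 + q(x(-25)))*(j - 412561) = (-122924 - 15)*(72747 - 412561) = -122939*(-339814) = 41776393346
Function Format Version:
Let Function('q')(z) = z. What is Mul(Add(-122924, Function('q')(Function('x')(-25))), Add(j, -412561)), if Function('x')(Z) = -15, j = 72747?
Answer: 41776393346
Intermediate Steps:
Mul(Add(-122924, Function('q')(Function('x')(-25))), Add(j, -412561)) = Mul(Add(-122924, -15), Add(72747, -412561)) = Mul(-122939, -339814) = 41776393346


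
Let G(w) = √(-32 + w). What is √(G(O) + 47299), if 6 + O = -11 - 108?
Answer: √(47299 + I*√157) ≈ 217.48 + 0.029*I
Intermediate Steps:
O = -125 (O = -6 + (-11 - 108) = -6 - 119 = -125)
√(G(O) + 47299) = √(√(-32 - 125) + 47299) = √(√(-157) + 47299) = √(I*√157 + 47299) = √(47299 + I*√157)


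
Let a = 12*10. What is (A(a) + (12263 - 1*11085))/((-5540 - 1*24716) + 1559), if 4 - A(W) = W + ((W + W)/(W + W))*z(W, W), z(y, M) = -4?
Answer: -1066/28697 ≈ -0.037147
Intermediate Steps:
a = 120
A(W) = 8 - W (A(W) = 4 - (W + ((W + W)/(W + W))*(-4)) = 4 - (W + ((2*W)/((2*W)))*(-4)) = 4 - (W + ((2*W)*(1/(2*W)))*(-4)) = 4 - (W + 1*(-4)) = 4 - (W - 4) = 4 - (-4 + W) = 4 + (4 - W) = 8 - W)
(A(a) + (12263 - 1*11085))/((-5540 - 1*24716) + 1559) = ((8 - 1*120) + (12263 - 1*11085))/((-5540 - 1*24716) + 1559) = ((8 - 120) + (12263 - 11085))/((-5540 - 24716) + 1559) = (-112 + 1178)/(-30256 + 1559) = 1066/(-28697) = 1066*(-1/28697) = -1066/28697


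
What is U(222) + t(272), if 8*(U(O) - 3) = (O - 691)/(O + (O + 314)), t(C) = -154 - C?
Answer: -2565541/6064 ≈ -423.08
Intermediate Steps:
U(O) = 3 + (-691 + O)/(8*(314 + 2*O)) (U(O) = 3 + ((O - 691)/(O + (O + 314)))/8 = 3 + ((-691 + O)/(O + (314 + O)))/8 = 3 + ((-691 + O)/(314 + 2*O))/8 = 3 + (-691 + O)/(8*(314 + 2*O)))
U(222) + t(272) = (6845 + 49*222)/(16*(157 + 222)) + (-154 - 1*272) = (1/16)*(6845 + 10878)/379 + (-154 - 272) = (1/16)*(1/379)*17723 - 426 = 17723/6064 - 426 = -2565541/6064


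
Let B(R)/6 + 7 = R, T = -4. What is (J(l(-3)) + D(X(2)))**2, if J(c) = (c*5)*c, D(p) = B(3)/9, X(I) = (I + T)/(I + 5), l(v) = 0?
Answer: 64/9 ≈ 7.1111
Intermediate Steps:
B(R) = -42 + 6*R
X(I) = (-4 + I)/(5 + I) (X(I) = (I - 4)/(I + 5) = (-4 + I)/(5 + I))
D(p) = -8/3 (D(p) = (-42 + 6*3)/9 = (-42 + 18)*(1/9) = -24*1/9 = -8/3)
J(c) = 5*c**2 (J(c) = (5*c)*c = 5*c**2)
(J(l(-3)) + D(X(2)))**2 = (5*0**2 - 8/3)**2 = (5*0 - 8/3)**2 = (0 - 8/3)**2 = (-8/3)**2 = 64/9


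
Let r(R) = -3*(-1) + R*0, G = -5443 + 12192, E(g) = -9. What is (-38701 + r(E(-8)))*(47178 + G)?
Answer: -2086867046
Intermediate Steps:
G = 6749
r(R) = 3 (r(R) = 3 + 0 = 3)
(-38701 + r(E(-8)))*(47178 + G) = (-38701 + 3)*(47178 + 6749) = -38698*53927 = -2086867046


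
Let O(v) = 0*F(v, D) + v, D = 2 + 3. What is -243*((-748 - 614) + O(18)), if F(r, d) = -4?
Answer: 326592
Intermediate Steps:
D = 5
O(v) = v (O(v) = 0*(-4) + v = 0 + v = v)
-243*((-748 - 614) + O(18)) = -243*((-748 - 614) + 18) = -243*(-1362 + 18) = -243*(-1344) = 326592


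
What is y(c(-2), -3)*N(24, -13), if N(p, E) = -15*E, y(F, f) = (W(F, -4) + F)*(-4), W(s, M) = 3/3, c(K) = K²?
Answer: -3900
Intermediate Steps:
W(s, M) = 1 (W(s, M) = 3*(⅓) = 1)
y(F, f) = -4 - 4*F (y(F, f) = (1 + F)*(-4) = -4 - 4*F)
y(c(-2), -3)*N(24, -13) = (-4 - 4*(-2)²)*(-15*(-13)) = (-4 - 4*4)*195 = (-4 - 16)*195 = -20*195 = -3900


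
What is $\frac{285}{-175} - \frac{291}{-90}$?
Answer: $\frac{337}{210} \approx 1.6048$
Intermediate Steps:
$\frac{285}{-175} - \frac{291}{-90} = 285 \left(- \frac{1}{175}\right) - - \frac{97}{30} = - \frac{57}{35} + \frac{97}{30} = \frac{337}{210}$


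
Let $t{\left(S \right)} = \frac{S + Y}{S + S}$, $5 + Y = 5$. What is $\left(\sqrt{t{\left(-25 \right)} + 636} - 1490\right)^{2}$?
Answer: $\frac{\left(2980 - \sqrt{2546}\right)^{2}}{4} \approx 2.1456 \cdot 10^{6}$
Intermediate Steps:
$Y = 0$ ($Y = -5 + 5 = 0$)
$t{\left(S \right)} = \frac{1}{2}$ ($t{\left(S \right)} = \frac{S + 0}{S + S} = \frac{S}{2 S} = S \frac{1}{2 S} = \frac{1}{2}$)
$\left(\sqrt{t{\left(-25 \right)} + 636} - 1490\right)^{2} = \left(\sqrt{\frac{1}{2} + 636} - 1490\right)^{2} = \left(\sqrt{\frac{1273}{2}} - 1490\right)^{2} = \left(\frac{\sqrt{2546}}{2} - 1490\right)^{2} = \left(-1490 + \frac{\sqrt{2546}}{2}\right)^{2}$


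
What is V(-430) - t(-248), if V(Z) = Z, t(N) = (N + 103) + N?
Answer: -37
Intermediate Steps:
t(N) = 103 + 2*N (t(N) = (103 + N) + N = 103 + 2*N)
V(-430) - t(-248) = -430 - (103 + 2*(-248)) = -430 - (103 - 496) = -430 - 1*(-393) = -430 + 393 = -37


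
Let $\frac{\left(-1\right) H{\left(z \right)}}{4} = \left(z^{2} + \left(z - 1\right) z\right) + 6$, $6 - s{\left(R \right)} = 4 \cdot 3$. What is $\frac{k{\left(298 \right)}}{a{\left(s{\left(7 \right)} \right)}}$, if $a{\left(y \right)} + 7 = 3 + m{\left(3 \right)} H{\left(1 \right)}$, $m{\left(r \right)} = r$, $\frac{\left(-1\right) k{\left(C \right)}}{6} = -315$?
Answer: $- \frac{945}{44} \approx -21.477$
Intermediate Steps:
$k{\left(C \right)} = 1890$ ($k{\left(C \right)} = \left(-6\right) \left(-315\right) = 1890$)
$s{\left(R \right)} = -6$ ($s{\left(R \right)} = 6 - 4 \cdot 3 = 6 - 12 = -6$)
$H{\left(z \right)} = -24 - 4 z^{2} - 4 z \left(-1 + z\right)$ ($H{\left(z \right)} = - 4 \left(\left(z^{2} + \left(z - 1\right) z\right) + 6\right) = - 4 \left(\left(z^{2} + \left(-1 + z\right) z\right) + 6\right) = - 4 \left(\left(z^{2} + z \left(-1 + z\right)\right) + 6\right) = - 4 \left(6 + z^{2} + z \left(-1 + z\right)\right) = -24 - 4 z^{2} - 4 z \left(-1 + z\right)$)
$a{\left(y \right)} = -88$ ($a{\left(y \right)} = -7 + \left(3 + 3 \left(-24 - 8 \cdot 1^{2} + 4 \cdot 1\right)\right) = -7 + \left(3 + 3 \left(-24 - 8 + 4\right)\right) = -7 + \left(3 + 3 \left(-28\right)\right) = -7 + \left(3 - 84\right) = -7 - 81 = -88$)
$\frac{k{\left(298 \right)}}{a{\left(s{\left(7 \right)} \right)}} = \frac{1890}{-88} = 1890 \left(- \frac{1}{88}\right) = - \frac{945}{44}$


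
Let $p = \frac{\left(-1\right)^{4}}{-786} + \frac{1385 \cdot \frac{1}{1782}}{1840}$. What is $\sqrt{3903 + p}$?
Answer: $\frac{\sqrt{22225271924826674}}{2386296} \approx 62.474$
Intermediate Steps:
$p = - \frac{73009}{85906656}$ ($p = 1 \left(- \frac{1}{786}\right) + 1385 \cdot \frac{1}{1782} \cdot \frac{1}{1840} = - \frac{1}{786} + \frac{1385}{1782} \cdot \frac{1}{1840} = - \frac{1}{786} + \frac{277}{655776} = - \frac{73009}{85906656} \approx -0.00084986$)
$\sqrt{3903 + p} = \sqrt{3903 - \frac{73009}{85906656}} = \sqrt{\frac{335293605359}{85906656}} = \frac{\sqrt{22225271924826674}}{2386296}$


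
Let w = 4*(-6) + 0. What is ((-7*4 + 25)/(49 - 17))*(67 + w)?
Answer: -129/32 ≈ -4.0313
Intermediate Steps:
w = -24 (w = -24 + 0 = -24)
((-7*4 + 25)/(49 - 17))*(67 + w) = ((-7*4 + 25)/(49 - 17))*(67 - 24) = ((-28 + 25)/32)*43 = -3*1/32*43 = -3/32*43 = -129/32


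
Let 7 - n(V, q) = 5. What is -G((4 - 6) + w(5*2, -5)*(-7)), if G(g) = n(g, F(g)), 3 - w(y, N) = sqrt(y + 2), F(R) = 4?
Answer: -2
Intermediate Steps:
n(V, q) = 2 (n(V, q) = 7 - 1*5 = 7 - 5 = 2)
w(y, N) = 3 - sqrt(2 + y) (w(y, N) = 3 - sqrt(y + 2) = 3 - sqrt(2 + y))
G(g) = 2
-G((4 - 6) + w(5*2, -5)*(-7)) = -1*2 = -2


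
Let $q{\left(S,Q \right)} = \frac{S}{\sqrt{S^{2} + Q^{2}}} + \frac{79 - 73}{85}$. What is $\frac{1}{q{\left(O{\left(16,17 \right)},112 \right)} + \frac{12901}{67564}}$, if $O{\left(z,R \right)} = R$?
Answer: $\frac{6257778119420}{1097772134617} - \frac{31696710800 \sqrt{12833}}{1097772134617} \approx 2.4295$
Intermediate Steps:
$q{\left(S,Q \right)} = \frac{6}{85} + \frac{S}{\sqrt{Q^{2} + S^{2}}}$ ($q{\left(S,Q \right)} = \frac{S}{\sqrt{Q^{2} + S^{2}}} + \left(79 - 73\right) \frac{1}{85} = \frac{S}{\sqrt{Q^{2} + S^{2}}} + 6 \cdot \frac{1}{85} = \frac{S}{\sqrt{Q^{2} + S^{2}}} + \frac{6}{85} = \frac{6}{85} + \frac{S}{\sqrt{Q^{2} + S^{2}}}$)
$\frac{1}{q{\left(O{\left(16,17 \right)},112 \right)} + \frac{12901}{67564}} = \frac{1}{\left(\frac{6}{85} + \frac{17}{\sqrt{112^{2} + 17^{2}}}\right) + \frac{12901}{67564}} = \frac{1}{\left(\frac{6}{85} + \frac{17}{\sqrt{12544 + 289}}\right) + 12901 \cdot \frac{1}{67564}} = \frac{1}{\left(\frac{6}{85} + \frac{17}{\sqrt{12833}}\right) + \frac{97}{508}} = \frac{1}{\left(\frac{6}{85} + 17 \frac{\sqrt{12833}}{12833}\right) + \frac{97}{508}} = \frac{1}{\left(\frac{6}{85} + \frac{17 \sqrt{12833}}{12833}\right) + \frac{97}{508}} = \frac{1}{\frac{11293}{43180} + \frac{17 \sqrt{12833}}{12833}}$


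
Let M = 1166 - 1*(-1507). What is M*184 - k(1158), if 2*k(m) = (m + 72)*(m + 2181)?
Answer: -1561653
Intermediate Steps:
M = 2673 (M = 1166 + 1507 = 2673)
k(m) = (72 + m)*(2181 + m)/2 (k(m) = ((m + 72)*(m + 2181))/2 = ((72 + m)*(2181 + m))/2 = (72 + m)*(2181 + m)/2)
M*184 - k(1158) = 2673*184 - (78516 + (½)*1158² + (2253/2)*1158) = 491832 - (78516 + (½)*1340964 + 1304487) = 491832 - (78516 + 670482 + 1304487) = 491832 - 1*2053485 = 491832 - 2053485 = -1561653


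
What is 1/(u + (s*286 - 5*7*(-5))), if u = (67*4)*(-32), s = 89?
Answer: 1/17053 ≈ 5.8641e-5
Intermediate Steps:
u = -8576 (u = 268*(-32) = -8576)
1/(u + (s*286 - 5*7*(-5))) = 1/(-8576 + (89*286 - 5*7*(-5))) = 1/(-8576 + (25454 - 35*(-5))) = 1/(-8576 + (25454 + 175)) = 1/(-8576 + 25629) = 1/17053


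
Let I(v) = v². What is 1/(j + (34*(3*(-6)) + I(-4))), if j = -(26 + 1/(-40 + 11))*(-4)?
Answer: -29/14272 ≈ -0.0020320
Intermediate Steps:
j = 3012/29 (j = -(26 + 1/(-29))*(-4) = -(26 - 1/29)*(-4) = -753*(-4)/29 = -1*(-3012/29) = 3012/29 ≈ 103.86)
1/(j + (34*(3*(-6)) + I(-4))) = 1/(3012/29 + (34*(3*(-6)) + (-4)²)) = 1/(3012/29 + (34*(-18) + 16)) = 1/(3012/29 + (-612 + 16)) = 1/(3012/29 - 596) = 1/(-14272/29) = -29/14272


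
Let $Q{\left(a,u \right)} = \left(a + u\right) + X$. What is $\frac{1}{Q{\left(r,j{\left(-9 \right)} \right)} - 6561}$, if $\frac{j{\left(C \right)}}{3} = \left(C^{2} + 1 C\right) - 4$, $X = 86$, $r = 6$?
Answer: $- \frac{1}{6265} \approx -0.00015962$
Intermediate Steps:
$j{\left(C \right)} = -12 + 3 C + 3 C^{2}$ ($j{\left(C \right)} = 3 \left(\left(C^{2} + 1 C\right) - 4\right) = 3 \left(\left(C^{2} + C\right) - 4\right) = 3 \left(\left(C + C^{2}\right) - 4\right) = 3 \left(-4 + C + C^{2}\right) = -12 + 3 C + 3 C^{2}$)
$Q{\left(a,u \right)} = 86 + a + u$ ($Q{\left(a,u \right)} = \left(a + u\right) + 86 = 86 + a + u$)
$\frac{1}{Q{\left(r,j{\left(-9 \right)} \right)} - 6561} = \frac{1}{\left(86 + 6 + \left(-12 + 3 \left(-9\right) + 3 \left(-9\right)^{2}\right)\right) - 6561} = \frac{1}{\left(86 + 6 - -204\right) - 6561} = \frac{1}{\left(86 + 6 + 204\right) - 6561} = \frac{1}{296 - 6561} = \frac{1}{-6265} = - \frac{1}{6265}$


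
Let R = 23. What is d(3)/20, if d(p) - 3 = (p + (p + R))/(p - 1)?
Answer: 7/8 ≈ 0.87500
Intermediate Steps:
d(p) = 3 + (23 + 2*p)/(-1 + p) (d(p) = 3 + (p + (p + 23))/(p - 1) = 3 + (p + (23 + p))/(-1 + p) = 3 + (23 + 2*p)/(-1 + p))
d(3)/20 = (5*(4 + 3)/(-1 + 3))/20 = (5*7/2)*(1/20) = (5*(1/2)*7)*(1/20) = (35/2)*(1/20) = 7/8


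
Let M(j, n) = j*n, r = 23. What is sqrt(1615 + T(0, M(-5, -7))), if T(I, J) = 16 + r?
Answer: sqrt(1654) ≈ 40.669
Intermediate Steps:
T(I, J) = 39 (T(I, J) = 16 + 23 = 39)
sqrt(1615 + T(0, M(-5, -7))) = sqrt(1615 + 39) = sqrt(1654)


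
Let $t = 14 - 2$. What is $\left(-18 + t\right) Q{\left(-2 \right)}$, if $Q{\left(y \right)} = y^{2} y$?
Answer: $48$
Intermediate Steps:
$Q{\left(y \right)} = y^{3}$
$t = 12$
$\left(-18 + t\right) Q{\left(-2 \right)} = \left(-18 + 12\right) \left(-2\right)^{3} = \left(-6\right) \left(-8\right) = 48$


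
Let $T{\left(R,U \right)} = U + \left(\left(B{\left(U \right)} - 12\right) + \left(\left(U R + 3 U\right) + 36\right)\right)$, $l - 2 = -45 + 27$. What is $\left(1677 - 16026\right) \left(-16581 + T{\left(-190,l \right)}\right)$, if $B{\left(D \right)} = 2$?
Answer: $194845071$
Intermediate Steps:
$l = -16$ ($l = 2 + \left(-45 + 27\right) = 2 - 18 = -16$)
$T{\left(R,U \right)} = 26 + 4 U + R U$ ($T{\left(R,U \right)} = U + \left(\left(2 - 12\right) + \left(\left(U R + 3 U\right) + 36\right)\right) = U - \left(-26 - 3 U - R U\right) = U + \left(26 + 3 U + R U\right) = 26 + 4 U + R U$)
$\left(1677 - 16026\right) \left(-16581 + T{\left(-190,l \right)}\right) = \left(1677 - 16026\right) \left(-16581 + \left(26 + 4 \left(-16\right) - -3040\right)\right) = - 14349 \left(-16581 + \left(26 - 64 + 3040\right)\right) = - 14349 \left(-16581 + 3002\right) = \left(-14349\right) \left(-13579\right) = 194845071$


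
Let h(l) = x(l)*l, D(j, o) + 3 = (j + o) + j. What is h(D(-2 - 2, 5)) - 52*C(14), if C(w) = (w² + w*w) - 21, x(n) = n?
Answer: -19256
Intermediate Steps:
D(j, o) = -3 + o + 2*j (D(j, o) = -3 + ((j + o) + j) = -3 + (o + 2*j) = -3 + o + 2*j)
C(w) = -21 + 2*w² (C(w) = (w² + w²) - 21 = 2*w² - 21 = -21 + 2*w²)
h(l) = l² (h(l) = l*l = l²)
h(D(-2 - 2, 5)) - 52*C(14) = (-3 + 5 + 2*(-2 - 2))² - 52*(-21 + 2*14²) = (-3 + 5 + 2*(-4))² - 52*(-21 + 2*196) = (-3 + 5 - 8)² - 52*(-21 + 392) = (-6)² - 52*371 = 36 - 19292 = -19256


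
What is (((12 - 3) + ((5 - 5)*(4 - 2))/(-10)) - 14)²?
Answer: 25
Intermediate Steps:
(((12 - 3) + ((5 - 5)*(4 - 2))/(-10)) - 14)² = ((9 + (0*2)*(-⅒)) - 14)² = ((9 + 0*(-⅒)) - 14)² = ((9 + 0) - 14)² = (9 - 14)² = (-5)² = 25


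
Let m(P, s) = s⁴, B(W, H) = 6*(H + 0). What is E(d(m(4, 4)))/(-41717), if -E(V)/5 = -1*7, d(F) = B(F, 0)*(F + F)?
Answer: -35/41717 ≈ -0.00083899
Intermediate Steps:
B(W, H) = 6*H
d(F) = 0 (d(F) = (6*0)*(F + F) = 0*(2*F) = 0)
E(V) = 35 (E(V) = -(-5)*7 = -5*(-7) = 35)
E(d(m(4, 4)))/(-41717) = 35/(-41717) = 35*(-1/41717) = -35/41717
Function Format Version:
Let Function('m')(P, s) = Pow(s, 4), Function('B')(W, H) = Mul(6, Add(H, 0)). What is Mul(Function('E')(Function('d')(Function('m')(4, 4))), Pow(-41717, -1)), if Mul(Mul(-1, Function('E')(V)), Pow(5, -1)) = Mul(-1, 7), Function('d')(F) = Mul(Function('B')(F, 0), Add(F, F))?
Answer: Rational(-35, 41717) ≈ -0.00083899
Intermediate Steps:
Function('B')(W, H) = Mul(6, H)
Function('d')(F) = 0 (Function('d')(F) = Mul(Mul(6, 0), Add(F, F)) = Mul(0, Mul(2, F)) = 0)
Function('E')(V) = 35 (Function('E')(V) = Mul(-5, Mul(-1, 7)) = Mul(-5, -7) = 35)
Mul(Function('E')(Function('d')(Function('m')(4, 4))), Pow(-41717, -1)) = Mul(35, Pow(-41717, -1)) = Mul(35, Rational(-1, 41717)) = Rational(-35, 41717)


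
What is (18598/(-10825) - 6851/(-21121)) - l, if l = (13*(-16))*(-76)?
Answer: -3614577959883/228634825 ≈ -15809.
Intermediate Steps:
l = 15808 (l = -208*(-76) = 15808)
(18598/(-10825) - 6851/(-21121)) - l = (18598/(-10825) - 6851/(-21121)) - 1*15808 = (18598*(-1/10825) - 6851*(-1/21121)) - 15808 = (-18598/10825 + 6851/21121) - 15808 = -318646283/228634825 - 15808 = -3614577959883/228634825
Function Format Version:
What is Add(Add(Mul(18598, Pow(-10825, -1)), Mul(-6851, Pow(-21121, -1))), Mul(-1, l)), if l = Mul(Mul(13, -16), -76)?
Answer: Rational(-3614577959883, 228634825) ≈ -15809.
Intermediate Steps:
l = 15808 (l = Mul(-208, -76) = 15808)
Add(Add(Mul(18598, Pow(-10825, -1)), Mul(-6851, Pow(-21121, -1))), Mul(-1, l)) = Add(Add(Mul(18598, Pow(-10825, -1)), Mul(-6851, Pow(-21121, -1))), Mul(-1, 15808)) = Add(Add(Mul(18598, Rational(-1, 10825)), Mul(-6851, Rational(-1, 21121))), -15808) = Add(Add(Rational(-18598, 10825), Rational(6851, 21121)), -15808) = Add(Rational(-318646283, 228634825), -15808) = Rational(-3614577959883, 228634825)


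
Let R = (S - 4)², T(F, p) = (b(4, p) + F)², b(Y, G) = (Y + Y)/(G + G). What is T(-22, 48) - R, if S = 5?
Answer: 69025/144 ≈ 479.34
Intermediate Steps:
b(Y, G) = Y/G (b(Y, G) = (2*Y)/((2*G)) = (2*Y)*(1/(2*G)) = Y/G)
T(F, p) = (F + 4/p)² (T(F, p) = (4/p + F)² = (F + 4/p)²)
R = 1 (R = (5 - 4)² = 1² = 1)
T(-22, 48) - R = (4 - 22*48)²/48² - 1*1 = (4 - 1056)²/2304 - 1 = (1/2304)*(-1052)² - 1 = (1/2304)*1106704 - 1 = 69169/144 - 1 = 69025/144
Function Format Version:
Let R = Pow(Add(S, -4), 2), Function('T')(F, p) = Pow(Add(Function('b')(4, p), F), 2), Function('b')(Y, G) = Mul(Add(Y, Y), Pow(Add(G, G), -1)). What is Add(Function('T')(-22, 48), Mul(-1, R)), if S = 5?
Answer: Rational(69025, 144) ≈ 479.34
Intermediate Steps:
Function('b')(Y, G) = Mul(Y, Pow(G, -1)) (Function('b')(Y, G) = Mul(Mul(2, Y), Pow(Mul(2, G), -1)) = Mul(Mul(2, Y), Mul(Rational(1, 2), Pow(G, -1))) = Mul(Y, Pow(G, -1)))
Function('T')(F, p) = Pow(Add(F, Mul(4, Pow(p, -1))), 2) (Function('T')(F, p) = Pow(Add(Mul(4, Pow(p, -1)), F), 2) = Pow(Add(F, Mul(4, Pow(p, -1))), 2))
R = 1 (R = Pow(Add(5, -4), 2) = Pow(1, 2) = 1)
Add(Function('T')(-22, 48), Mul(-1, R)) = Add(Mul(Pow(48, -2), Pow(Add(4, Mul(-22, 48)), 2)), Mul(-1, 1)) = Add(Mul(Rational(1, 2304), Pow(Add(4, -1056), 2)), -1) = Add(Mul(Rational(1, 2304), Pow(-1052, 2)), -1) = Add(Mul(Rational(1, 2304), 1106704), -1) = Add(Rational(69169, 144), -1) = Rational(69025, 144)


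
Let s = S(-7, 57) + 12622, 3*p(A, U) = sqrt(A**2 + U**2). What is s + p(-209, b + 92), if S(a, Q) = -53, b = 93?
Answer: 12569 + sqrt(77906)/3 ≈ 12662.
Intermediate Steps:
p(A, U) = sqrt(A**2 + U**2)/3
s = 12569 (s = -53 + 12622 = 12569)
s + p(-209, b + 92) = 12569 + sqrt((-209)**2 + (93 + 92)**2)/3 = 12569 + sqrt(43681 + 185**2)/3 = 12569 + sqrt(43681 + 34225)/3 = 12569 + sqrt(77906)/3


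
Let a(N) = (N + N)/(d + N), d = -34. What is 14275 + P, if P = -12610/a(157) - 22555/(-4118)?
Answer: 6039129015/646526 ≈ 9340.9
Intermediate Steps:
a(N) = 2*N/(-34 + N) (a(N) = (N + N)/(-34 + N) = (2*N)/(-34 + N) = 2*N/(-34 + N))
P = -3190029635/646526 (P = -12610/(2*157/(-34 + 157)) - 22555/(-4118) = -12610/(2*157/123) - 22555*(-1/4118) = -12610/(2*157*(1/123)) + 22555/4118 = -12610/314/123 + 22555/4118 = -12610*123/314 + 22555/4118 = -775515/157 + 22555/4118 = -3190029635/646526 ≈ -4934.1)
14275 + P = 14275 - 3190029635/646526 = 6039129015/646526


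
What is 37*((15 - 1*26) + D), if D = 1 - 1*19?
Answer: -1073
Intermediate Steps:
D = -18 (D = 1 - 19 = -18)
37*((15 - 1*26) + D) = 37*((15 - 1*26) - 18) = 37*((15 - 26) - 18) = 37*(-11 - 18) = 37*(-29) = -1073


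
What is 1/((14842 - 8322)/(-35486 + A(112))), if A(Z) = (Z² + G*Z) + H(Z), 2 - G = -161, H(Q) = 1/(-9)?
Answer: -8435/11736 ≈ -0.71873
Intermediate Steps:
H(Q) = -⅑
G = 163 (G = 2 - 1*(-161) = 2 + 161 = 163)
A(Z) = -⅑ + Z² + 163*Z (A(Z) = (Z² + 163*Z) - ⅑ = -⅑ + Z² + 163*Z)
1/((14842 - 8322)/(-35486 + A(112))) = 1/((14842 - 8322)/(-35486 + (-⅑ + 112² + 163*112))) = 1/(6520/(-35486 + (-⅑ + 12544 + 18256))) = 1/(6520/(-35486 + 277199/9)) = 1/(6520/(-42175/9)) = 1/(6520*(-9/42175)) = 1/(-11736/8435) = -8435/11736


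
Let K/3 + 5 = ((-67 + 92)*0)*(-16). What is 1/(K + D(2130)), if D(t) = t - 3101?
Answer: -1/986 ≈ -0.0010142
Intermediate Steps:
D(t) = -3101 + t
K = -15 (K = -15 + 3*(((-67 + 92)*0)*(-16)) = -15 + 3*((25*0)*(-16)) = -15 + 3*(0*(-16)) = -15 + 3*0 = -15 + 0 = -15)
1/(K + D(2130)) = 1/(-15 + (-3101 + 2130)) = 1/(-15 - 971) = 1/(-986) = -1/986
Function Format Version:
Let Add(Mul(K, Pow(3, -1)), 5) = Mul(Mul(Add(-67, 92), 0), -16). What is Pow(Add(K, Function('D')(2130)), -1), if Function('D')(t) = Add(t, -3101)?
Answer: Rational(-1, 986) ≈ -0.0010142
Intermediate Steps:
Function('D')(t) = Add(-3101, t)
K = -15 (K = Add(-15, Mul(3, Mul(Mul(Add(-67, 92), 0), -16))) = Add(-15, Mul(3, Mul(Mul(25, 0), -16))) = Add(-15, Mul(3, Mul(0, -16))) = Add(-15, Mul(3, 0)) = Add(-15, 0) = -15)
Pow(Add(K, Function('D')(2130)), -1) = Pow(Add(-15, Add(-3101, 2130)), -1) = Pow(Add(-15, -971), -1) = Pow(-986, -1) = Rational(-1, 986)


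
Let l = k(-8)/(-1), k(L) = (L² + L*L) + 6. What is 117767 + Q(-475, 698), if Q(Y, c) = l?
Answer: 117633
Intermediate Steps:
k(L) = 6 + 2*L² (k(L) = (L² + L²) + 6 = 2*L² + 6 = 6 + 2*L²)
l = -134 (l = (6 + 2*(-8)²)/(-1) = (6 + 2*64)*(-1) = (6 + 128)*(-1) = 134*(-1) = -134)
Q(Y, c) = -134
117767 + Q(-475, 698) = 117767 - 134 = 117633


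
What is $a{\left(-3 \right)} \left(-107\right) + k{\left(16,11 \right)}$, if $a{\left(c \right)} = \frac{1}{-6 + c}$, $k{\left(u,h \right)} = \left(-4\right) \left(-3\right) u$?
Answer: $\frac{1835}{9} \approx 203.89$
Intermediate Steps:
$k{\left(u,h \right)} = 12 u$
$a{\left(-3 \right)} \left(-107\right) + k{\left(16,11 \right)} = \frac{1}{-6 - 3} \left(-107\right) + 12 \cdot 16 = \frac{1}{-9} \left(-107\right) + 192 = \left(- \frac{1}{9}\right) \left(-107\right) + 192 = \frac{107}{9} + 192 = \frac{1835}{9}$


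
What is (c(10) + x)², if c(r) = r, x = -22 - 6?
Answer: 324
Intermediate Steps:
x = -28
(c(10) + x)² = (10 - 28)² = (-18)² = 324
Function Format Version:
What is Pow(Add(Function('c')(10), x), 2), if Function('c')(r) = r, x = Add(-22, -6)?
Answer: 324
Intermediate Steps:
x = -28
Pow(Add(Function('c')(10), x), 2) = Pow(Add(10, -28), 2) = Pow(-18, 2) = 324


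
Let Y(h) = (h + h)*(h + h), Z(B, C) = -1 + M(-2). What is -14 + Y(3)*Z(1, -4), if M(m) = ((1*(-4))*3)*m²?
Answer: -1778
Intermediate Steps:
M(m) = -12*m² (M(m) = (-4*3)*m² = -12*m²)
Z(B, C) = -49 (Z(B, C) = -1 - 12*(-2)² = -1 - 12*4 = -1 - 48 = -49)
Y(h) = 4*h² (Y(h) = (2*h)*(2*h) = 4*h²)
-14 + Y(3)*Z(1, -4) = -14 + (4*3²)*(-49) = -14 + (4*9)*(-49) = -14 + 36*(-49) = -14 - 1764 = -1778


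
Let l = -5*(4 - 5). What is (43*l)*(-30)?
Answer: -6450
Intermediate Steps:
l = 5 (l = -5*(-1) = 5)
(43*l)*(-30) = (43*5)*(-30) = 215*(-30) = -6450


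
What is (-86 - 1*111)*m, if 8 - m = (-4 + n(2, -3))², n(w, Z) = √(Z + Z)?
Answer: 394 - 1576*I*√6 ≈ 394.0 - 3860.4*I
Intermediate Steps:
n(w, Z) = √2*√Z (n(w, Z) = √(2*Z) = √2*√Z)
m = 8 - (-4 + I*√6)² (m = 8 - (-4 + √2*√(-3))² = 8 - (-4 + √2*(I*√3))² = 8 - (-4 + I*√6)² ≈ -2.0 + 19.596*I)
(-86 - 1*111)*m = (-86 - 1*111)*(-2 + 8*I*√6) = (-86 - 111)*(-2 + 8*I*√6) = -197*(-2 + 8*I*√6) = 394 - 1576*I*√6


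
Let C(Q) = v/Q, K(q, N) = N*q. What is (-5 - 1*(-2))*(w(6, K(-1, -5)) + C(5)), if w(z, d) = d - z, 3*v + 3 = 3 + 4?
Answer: 11/5 ≈ 2.2000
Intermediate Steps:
v = 4/3 (v = -1 + (3 + 4)/3 = -1 + (⅓)*7 = -1 + 7/3 = 4/3 ≈ 1.3333)
C(Q) = 4/(3*Q)
(-5 - 1*(-2))*(w(6, K(-1, -5)) + C(5)) = (-5 - 1*(-2))*((-5*(-1) - 1*6) + (4/3)/5) = (-5 + 2)*((5 - 6) + (4/3)*(⅕)) = -3*(-1 + 4/15) = -3*(-11/15) = 11/5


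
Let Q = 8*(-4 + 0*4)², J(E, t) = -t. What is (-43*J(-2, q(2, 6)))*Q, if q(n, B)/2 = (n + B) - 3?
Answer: 55040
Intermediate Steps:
q(n, B) = -6 + 2*B + 2*n (q(n, B) = 2*((n + B) - 3) = 2*((B + n) - 3) = 2*(-3 + B + n) = -6 + 2*B + 2*n)
Q = 128 (Q = 8*(-4 + 0)² = 8*(-4)² = 8*16 = 128)
(-43*J(-2, q(2, 6)))*Q = -(-43)*(-6 + 2*6 + 2*2)*128 = -(-43)*(-6 + 12 + 4)*128 = -(-43)*10*128 = -43*(-10)*128 = 430*128 = 55040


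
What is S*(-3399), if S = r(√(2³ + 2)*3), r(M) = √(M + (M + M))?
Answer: -10197*10^(¼) ≈ -18133.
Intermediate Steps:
r(M) = √3*√M (r(M) = √(M + 2*M) = √(3*M) = √3*√M)
S = 3*10^(¼) (S = √3*√(√(2³ + 2)*3) = √3*√(√(8 + 2)*3) = √3*√(√10*3) = √3*√(3*√10) = √3*(√3*10^(¼)) = 3*10^(¼) ≈ 5.3348)
S*(-3399) = (3*10^(¼))*(-3399) = -10197*10^(¼)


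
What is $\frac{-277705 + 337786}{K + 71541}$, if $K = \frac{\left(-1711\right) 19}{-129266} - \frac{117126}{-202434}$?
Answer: $\frac{262031600191494}{312015782292271} \approx 0.8398$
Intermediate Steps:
$K = \frac{3620222737}{4361305574}$ ($K = \left(-32509\right) \left(- \frac{1}{129266}\right) - - \frac{19521}{33739} = \frac{32509}{129266} + \frac{19521}{33739} = \frac{3620222737}{4361305574} \approx 0.83008$)
$\frac{-277705 + 337786}{K + 71541} = \frac{-277705 + 337786}{\frac{3620222737}{4361305574} + 71541} = \frac{60081}{\frac{312015782292271}{4361305574}} = 60081 \cdot \frac{4361305574}{312015782292271} = \frac{262031600191494}{312015782292271}$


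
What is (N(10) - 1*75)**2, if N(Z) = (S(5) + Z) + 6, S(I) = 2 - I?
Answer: 3844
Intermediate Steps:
N(Z) = 3 + Z (N(Z) = ((2 - 1*5) + Z) + 6 = ((2 - 5) + Z) + 6 = (-3 + Z) + 6 = 3 + Z)
(N(10) - 1*75)**2 = ((3 + 10) - 1*75)**2 = (13 - 75)**2 = (-62)**2 = 3844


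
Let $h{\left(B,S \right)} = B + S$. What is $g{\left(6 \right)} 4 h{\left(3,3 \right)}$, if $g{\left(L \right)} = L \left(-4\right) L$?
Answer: $-3456$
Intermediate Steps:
$g{\left(L \right)} = - 4 L^{2}$ ($g{\left(L \right)} = - 4 L L = - 4 L^{2}$)
$g{\left(6 \right)} 4 h{\left(3,3 \right)} = - 4 \cdot 6^{2} \cdot 4 \left(3 + 3\right) = \left(-4\right) 36 \cdot 4 \cdot 6 = \left(-144\right) 4 \cdot 6 = \left(-576\right) 6 = -3456$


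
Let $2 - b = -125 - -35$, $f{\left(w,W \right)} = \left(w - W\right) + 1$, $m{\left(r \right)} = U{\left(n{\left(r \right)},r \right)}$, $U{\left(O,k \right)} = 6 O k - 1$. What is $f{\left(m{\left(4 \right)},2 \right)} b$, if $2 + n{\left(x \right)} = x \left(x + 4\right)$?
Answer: $66056$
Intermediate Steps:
$n{\left(x \right)} = -2 + x \left(4 + x\right)$ ($n{\left(x \right)} = -2 + x \left(x + 4\right) = -2 + x \left(4 + x\right)$)
$U{\left(O,k \right)} = -1 + 6 O k$ ($U{\left(O,k \right)} = 6 O k - 1 = -1 + 6 O k$)
$m{\left(r \right)} = -1 + 6 r \left(-2 + r^{2} + 4 r\right)$ ($m{\left(r \right)} = -1 + 6 \left(-2 + r^{2} + 4 r\right) r = -1 + 6 r \left(-2 + r^{2} + 4 r\right)$)
$f{\left(w,W \right)} = 1 + w - W$
$b = 92$ ($b = 2 - \left(-125 - -35\right) = 2 - \left(-125 + 35\right) = 2 - -90 = 2 + 90 = 92$)
$f{\left(m{\left(4 \right)},2 \right)} b = \left(1 - \left(1 - 24 \left(-2 + 4^{2} + 4 \cdot 4\right)\right) - 2\right) 92 = \left(1 - \left(1 - 24 \left(-2 + 16 + 16\right)\right) - 2\right) 92 = \left(1 - \left(1 - 720\right) - 2\right) 92 = \left(1 + \left(-1 + 720\right) - 2\right) 92 = \left(1 + 719 - 2\right) 92 = 718 \cdot 92 = 66056$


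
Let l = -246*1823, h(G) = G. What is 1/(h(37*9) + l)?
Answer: -1/448125 ≈ -2.2315e-6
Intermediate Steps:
l = -448458
1/(h(37*9) + l) = 1/(37*9 - 448458) = 1/(333 - 448458) = 1/(-448125) = -1/448125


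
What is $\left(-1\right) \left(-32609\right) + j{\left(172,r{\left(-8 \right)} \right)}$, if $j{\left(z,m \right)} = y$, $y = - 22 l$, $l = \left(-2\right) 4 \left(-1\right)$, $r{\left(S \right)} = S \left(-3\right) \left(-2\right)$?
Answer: $32433$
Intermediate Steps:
$r{\left(S \right)} = 6 S$ ($r{\left(S \right)} = - 3 S \left(-2\right) = 6 S$)
$l = 8$ ($l = \left(-8\right) \left(-1\right) = 8$)
$y = -176$ ($y = \left(-22\right) 8 = -176$)
$j{\left(z,m \right)} = -176$
$\left(-1\right) \left(-32609\right) + j{\left(172,r{\left(-8 \right)} \right)} = \left(-1\right) \left(-32609\right) - 176 = 32609 - 176 = 32433$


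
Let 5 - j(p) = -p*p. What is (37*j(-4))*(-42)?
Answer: -32634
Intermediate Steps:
j(p) = 5 + p² (j(p) = 5 - (-1)*p*p = 5 - (-1)*p² = 5 + p²)
(37*j(-4))*(-42) = (37*(5 + (-4)²))*(-42) = (37*(5 + 16))*(-42) = (37*21)*(-42) = 777*(-42) = -32634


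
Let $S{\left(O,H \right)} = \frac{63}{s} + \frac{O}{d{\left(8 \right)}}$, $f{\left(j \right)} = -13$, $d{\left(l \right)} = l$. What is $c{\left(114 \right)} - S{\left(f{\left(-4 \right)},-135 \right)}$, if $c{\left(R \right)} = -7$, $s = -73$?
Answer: $- \frac{2635}{584} \approx -4.512$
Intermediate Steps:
$S{\left(O,H \right)} = - \frac{63}{73} + \frac{O}{8}$ ($S{\left(O,H \right)} = \frac{63}{-73} + \frac{O}{8} = 63 \left(- \frac{1}{73}\right) + O \frac{1}{8} = - \frac{63}{73} + \frac{O}{8}$)
$c{\left(114 \right)} - S{\left(f{\left(-4 \right)},-135 \right)} = -7 - \left(- \frac{63}{73} + \frac{1}{8} \left(-13\right)\right) = -7 - \left(- \frac{63}{73} - \frac{13}{8}\right) = -7 - - \frac{1453}{584} = -7 + \frac{1453}{584} = - \frac{2635}{584}$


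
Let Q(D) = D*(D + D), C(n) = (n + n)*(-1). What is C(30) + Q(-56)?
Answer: 6212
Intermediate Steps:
C(n) = -2*n (C(n) = (2*n)*(-1) = -2*n)
Q(D) = 2*D² (Q(D) = D*(2*D) = 2*D²)
C(30) + Q(-56) = -2*30 + 2*(-56)² = -60 + 2*3136 = -60 + 6272 = 6212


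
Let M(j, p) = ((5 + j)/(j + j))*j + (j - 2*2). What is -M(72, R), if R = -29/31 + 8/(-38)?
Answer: -213/2 ≈ -106.50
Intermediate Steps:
R = -675/589 (R = -29*1/31 + 8*(-1/38) = -29/31 - 4/19 = -675/589 ≈ -1.1460)
M(j, p) = -3/2 + 3*j/2 (M(j, p) = ((5 + j)/((2*j)))*j + (j - 4) = ((5 + j)*(1/(2*j)))*j + (-4 + j) = ((5 + j)/(2*j))*j + (-4 + j) = (5/2 + j/2) + (-4 + j) = -3/2 + 3*j/2)
-M(72, R) = -(-3/2 + (3/2)*72) = -(-3/2 + 108) = -1*213/2 = -213/2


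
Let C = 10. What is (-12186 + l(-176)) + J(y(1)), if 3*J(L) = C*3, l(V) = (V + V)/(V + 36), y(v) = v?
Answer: -426072/35 ≈ -12173.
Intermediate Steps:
l(V) = 2*V/(36 + V) (l(V) = (2*V)/(36 + V) = 2*V/(36 + V))
J(L) = 10 (J(L) = (10*3)/3 = (1/3)*30 = 10)
(-12186 + l(-176)) + J(y(1)) = (-12186 + 2*(-176)/(36 - 176)) + 10 = (-12186 + 2*(-176)/(-140)) + 10 = (-12186 + 2*(-176)*(-1/140)) + 10 = (-12186 + 88/35) + 10 = -426422/35 + 10 = -426072/35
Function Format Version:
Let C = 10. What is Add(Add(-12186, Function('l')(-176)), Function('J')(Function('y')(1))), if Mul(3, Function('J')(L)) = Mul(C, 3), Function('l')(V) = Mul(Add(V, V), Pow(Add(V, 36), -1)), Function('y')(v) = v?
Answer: Rational(-426072, 35) ≈ -12173.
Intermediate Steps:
Function('l')(V) = Mul(2, V, Pow(Add(36, V), -1)) (Function('l')(V) = Mul(Mul(2, V), Pow(Add(36, V), -1)) = Mul(2, V, Pow(Add(36, V), -1)))
Function('J')(L) = 10 (Function('J')(L) = Mul(Rational(1, 3), Mul(10, 3)) = Mul(Rational(1, 3), 30) = 10)
Add(Add(-12186, Function('l')(-176)), Function('J')(Function('y')(1))) = Add(Add(-12186, Mul(2, -176, Pow(Add(36, -176), -1))), 10) = Add(Add(-12186, Mul(2, -176, Pow(-140, -1))), 10) = Add(Add(-12186, Mul(2, -176, Rational(-1, 140))), 10) = Add(Add(-12186, Rational(88, 35)), 10) = Add(Rational(-426422, 35), 10) = Rational(-426072, 35)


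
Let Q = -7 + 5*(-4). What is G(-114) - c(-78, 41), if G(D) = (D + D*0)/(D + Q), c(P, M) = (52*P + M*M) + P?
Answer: 115329/47 ≈ 2453.8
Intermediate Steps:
Q = -27 (Q = -7 - 20 = -27)
c(P, M) = M**2 + 53*P (c(P, M) = (52*P + M**2) + P = (M**2 + 52*P) + P = M**2 + 53*P)
G(D) = D/(-27 + D) (G(D) = (D + D*0)/(D - 27) = (D + 0)/(-27 + D) = D/(-27 + D))
G(-114) - c(-78, 41) = -114/(-27 - 114) - (41**2 + 53*(-78)) = -114/(-141) - (1681 - 4134) = -114*(-1/141) - 1*(-2453) = 38/47 + 2453 = 115329/47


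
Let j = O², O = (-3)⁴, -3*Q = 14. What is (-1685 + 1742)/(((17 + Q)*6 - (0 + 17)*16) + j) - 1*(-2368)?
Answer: 5022547/2121 ≈ 2368.0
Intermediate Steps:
Q = -14/3 (Q = -⅓*14 = -14/3 ≈ -4.6667)
O = 81
j = 6561 (j = 81² = 6561)
(-1685 + 1742)/(((17 + Q)*6 - (0 + 17)*16) + j) - 1*(-2368) = (-1685 + 1742)/(((17 - 14/3)*6 - (0 + 17)*16) + 6561) - 1*(-2368) = 57/(((37/3)*6 - 17*16) + 6561) + 2368 = 57/((74 - 1*272) + 6561) + 2368 = 57/((74 - 272) + 6561) + 2368 = 57/(-198 + 6561) + 2368 = 57/6363 + 2368 = 57*(1/6363) + 2368 = 19/2121 + 2368 = 5022547/2121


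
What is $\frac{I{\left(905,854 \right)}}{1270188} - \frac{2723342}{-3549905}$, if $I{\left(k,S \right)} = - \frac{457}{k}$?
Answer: $\frac{626106970960259}{816137458517340} \approx 0.76716$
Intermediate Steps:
$\frac{I{\left(905,854 \right)}}{1270188} - \frac{2723342}{-3549905} = \frac{\left(-457\right) \frac{1}{905}}{1270188} - \frac{2723342}{-3549905} = \left(-457\right) \frac{1}{905} \cdot \frac{1}{1270188} - - \frac{2723342}{3549905} = \left(- \frac{457}{905}\right) \frac{1}{1270188} + \frac{2723342}{3549905} = - \frac{457}{1149520140} + \frac{2723342}{3549905} = \frac{626106970960259}{816137458517340}$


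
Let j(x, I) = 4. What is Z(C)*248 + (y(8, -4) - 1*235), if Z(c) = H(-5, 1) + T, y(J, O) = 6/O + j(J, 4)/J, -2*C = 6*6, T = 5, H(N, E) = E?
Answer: 1252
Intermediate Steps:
C = -18 (C = -3*6 = -1/2*36 = -18)
y(J, O) = 4/J + 6/O (y(J, O) = 6/O + 4/J = 4/J + 6/O)
Z(c) = 6 (Z(c) = 1 + 5 = 6)
Z(C)*248 + (y(8, -4) - 1*235) = 6*248 + ((4/8 + 6/(-4)) - 1*235) = 1488 + ((4*(1/8) + 6*(-1/4)) - 235) = 1488 + ((1/2 - 3/2) - 235) = 1488 + (-1 - 235) = 1488 - 236 = 1252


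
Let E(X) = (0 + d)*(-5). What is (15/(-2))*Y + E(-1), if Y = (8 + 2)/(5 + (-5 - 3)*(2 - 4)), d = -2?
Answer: 45/7 ≈ 6.4286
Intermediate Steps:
Y = 10/21 (Y = 10/(5 - 8*(-2)) = 10/(5 + 16) = 10/21 ≈ 0.47619)
E(X) = 10 (E(X) = (0 - 2)*(-5) = -2*(-5) = 10)
(15/(-2))*Y + E(-1) = (15/(-2))*(10/21) + 10 = (15*(-1/2))*(10/21) + 10 = -15/2*10/21 + 10 = -25/7 + 10 = 45/7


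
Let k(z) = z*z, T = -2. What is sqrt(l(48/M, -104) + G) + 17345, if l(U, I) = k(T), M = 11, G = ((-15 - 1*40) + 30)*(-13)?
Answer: 17345 + sqrt(329) ≈ 17363.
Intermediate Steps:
G = 325 (G = ((-15 - 40) + 30)*(-13) = (-55 + 30)*(-13) = -25*(-13) = 325)
k(z) = z**2
l(U, I) = 4 (l(U, I) = (-2)**2 = 4)
sqrt(l(48/M, -104) + G) + 17345 = sqrt(4 + 325) + 17345 = sqrt(329) + 17345 = 17345 + sqrt(329)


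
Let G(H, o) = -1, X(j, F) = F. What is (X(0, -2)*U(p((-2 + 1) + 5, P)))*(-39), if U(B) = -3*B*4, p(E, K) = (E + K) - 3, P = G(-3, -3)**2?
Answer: -1872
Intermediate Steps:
P = 1 (P = (-1)**2 = 1)
p(E, K) = -3 + E + K
U(B) = -12*B
(X(0, -2)*U(p((-2 + 1) + 5, P)))*(-39) = -(-24)*(-3 + ((-2 + 1) + 5) + 1)*(-39) = -(-24)*(-3 + (-1 + 5) + 1)*(-39) = -(-24)*(-3 + 4 + 1)*(-39) = -(-24)*2*(-39) = -2*(-24)*(-39) = 48*(-39) = -1872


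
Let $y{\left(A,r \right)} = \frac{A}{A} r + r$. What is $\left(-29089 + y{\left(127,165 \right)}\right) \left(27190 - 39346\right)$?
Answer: $349594404$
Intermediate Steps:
$y{\left(A,r \right)} = 2 r$ ($y{\left(A,r \right)} = 1 r + r = r + r = 2 r$)
$\left(-29089 + y{\left(127,165 \right)}\right) \left(27190 - 39346\right) = \left(-29089 + 2 \cdot 165\right) \left(27190 - 39346\right) = \left(-29089 + 330\right) \left(-12156\right) = \left(-28759\right) \left(-12156\right) = 349594404$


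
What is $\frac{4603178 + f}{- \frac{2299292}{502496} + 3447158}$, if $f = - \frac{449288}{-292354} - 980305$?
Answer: $\frac{66528074896671960}{63301248458987113} \approx 1.051$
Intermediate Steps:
$f = - \frac{143297819341}{146177}$ ($f = \left(-449288\right) \left(- \frac{1}{292354}\right) - 980305 = \frac{224644}{146177} - 980305 = - \frac{143297819341}{146177} \approx -9.803 \cdot 10^{5}$)
$\frac{4603178 + f}{- \frac{2299292}{502496} + 3447158} = \frac{4603178 - \frac{143297819341}{146177}}{- \frac{2299292}{502496} + 3447158} = \frac{529580931165}{146177 \left(\left(-2299292\right) \frac{1}{502496} + 3447158\right)} = \frac{529580931165}{146177 \left(- \frac{574823}{125624} + 3447158\right)} = \frac{529580931165}{146177 \cdot \frac{433045201769}{125624}} = \frac{529580931165}{146177} \cdot \frac{125624}{433045201769} = \frac{66528074896671960}{63301248458987113}$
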